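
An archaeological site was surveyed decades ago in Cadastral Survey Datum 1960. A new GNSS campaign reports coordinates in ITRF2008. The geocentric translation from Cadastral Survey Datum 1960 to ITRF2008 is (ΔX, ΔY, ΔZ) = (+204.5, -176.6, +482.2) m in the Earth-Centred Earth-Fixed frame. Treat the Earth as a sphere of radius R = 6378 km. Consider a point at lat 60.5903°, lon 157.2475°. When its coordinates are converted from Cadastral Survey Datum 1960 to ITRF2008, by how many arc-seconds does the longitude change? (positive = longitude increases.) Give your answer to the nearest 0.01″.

sin φ = 0.871131, cos φ = 0.491051, sin λ = 0.386751, cos λ = -0.922184.
East component: ΔE = −sin λ·ΔX + cos λ·ΔY = −(0.386751)(204.5) + (-0.922184)(-176.6) = 83.77 m.
1° of latitude spans πR/180 = 111317 m; at latitude φ, 1° of longitude spans that × cos φ = 54662.4 m, so Δλ = 83.77 / 54662.4 × 3600 = 5.517″.

Δλ = 5.52″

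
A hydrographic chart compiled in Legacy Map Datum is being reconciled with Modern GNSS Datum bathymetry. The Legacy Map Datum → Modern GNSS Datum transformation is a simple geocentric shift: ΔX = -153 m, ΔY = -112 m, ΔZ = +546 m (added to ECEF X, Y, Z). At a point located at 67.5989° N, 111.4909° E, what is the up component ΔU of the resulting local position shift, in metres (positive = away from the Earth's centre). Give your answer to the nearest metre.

ΔU = 486 m

At φ = 67.5989°, λ = 111.4909°: sin φ = 0.924539, cos φ = 0.381088, sin λ = 0.930476, cos λ = -0.366353.
ΔU = cos φ cos λ·ΔX + cos φ sin λ·ΔY + sin φ·ΔZ = (0.381088)(-0.366353)(-153) + (0.381088)(0.930476)(-112) + (0.924539)(546) = 486.44 m.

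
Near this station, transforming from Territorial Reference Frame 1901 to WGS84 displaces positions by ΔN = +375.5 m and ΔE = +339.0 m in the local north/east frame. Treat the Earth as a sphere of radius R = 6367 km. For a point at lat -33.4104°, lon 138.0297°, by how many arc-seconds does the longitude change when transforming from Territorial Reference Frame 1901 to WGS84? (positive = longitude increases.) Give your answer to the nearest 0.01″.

Δλ = 13.16″

At latitude -33.4104°, cos φ = 0.834748.
One radian of longitude at latitude φ spans R cos φ, so Δλ = ΔE / (R cos φ) = 339.0 / (6367000 × 0.834748) = 6.3784e-05 rad = 13.156″.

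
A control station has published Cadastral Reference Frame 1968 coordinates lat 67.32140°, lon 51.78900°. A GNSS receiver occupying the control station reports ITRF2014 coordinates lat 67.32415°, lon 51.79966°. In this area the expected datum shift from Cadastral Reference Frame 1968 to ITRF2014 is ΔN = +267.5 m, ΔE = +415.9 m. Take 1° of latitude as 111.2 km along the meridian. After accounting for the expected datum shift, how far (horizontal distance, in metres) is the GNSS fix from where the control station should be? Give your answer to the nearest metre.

56 m

Observed coordinate differences: Δφ = +0.00275°, Δλ = +0.01066°.
Converting to metres (1° lat = 111200 m, cos φ = 0.385561): observed ΔN = 305.8 m, observed ΔE = 457.0 m.
Subtracting the expected shift leaves a residual of 305.8 − (267.5) = 38.3 m north and 457.0 − (415.9) = 41.1 m east.
Residual distance = √(38.3² + 41.1²) = 56.2 m.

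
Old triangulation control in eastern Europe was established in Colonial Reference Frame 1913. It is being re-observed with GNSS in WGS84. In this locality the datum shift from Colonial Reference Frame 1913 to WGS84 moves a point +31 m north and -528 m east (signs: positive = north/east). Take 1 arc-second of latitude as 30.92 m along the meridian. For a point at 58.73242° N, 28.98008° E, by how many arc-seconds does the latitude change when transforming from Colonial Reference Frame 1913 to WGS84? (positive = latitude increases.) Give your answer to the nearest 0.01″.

1″ of latitude = 30.92 m, so Δφ = 31.0 / 30.92 = 1.003″.

Δφ = 1.00″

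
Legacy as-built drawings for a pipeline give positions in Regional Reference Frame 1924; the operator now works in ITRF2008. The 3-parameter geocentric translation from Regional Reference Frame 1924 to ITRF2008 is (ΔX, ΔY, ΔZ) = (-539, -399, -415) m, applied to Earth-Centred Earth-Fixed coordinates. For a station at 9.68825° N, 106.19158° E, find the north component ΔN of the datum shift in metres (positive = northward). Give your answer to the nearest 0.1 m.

The local north axis is (−sin φ cos λ, −sin φ sin λ, cos φ), giving ΔN = -25.294 + 64.483 − 409.081 = -369.89 m.

ΔN = -369.9 m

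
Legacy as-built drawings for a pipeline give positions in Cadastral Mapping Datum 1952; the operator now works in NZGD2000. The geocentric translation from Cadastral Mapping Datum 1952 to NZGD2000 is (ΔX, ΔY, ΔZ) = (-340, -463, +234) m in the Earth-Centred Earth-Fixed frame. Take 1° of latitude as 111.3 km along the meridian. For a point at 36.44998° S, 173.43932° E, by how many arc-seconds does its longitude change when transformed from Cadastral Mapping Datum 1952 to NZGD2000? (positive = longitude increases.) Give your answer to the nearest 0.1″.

sin φ = -0.594121, cos φ = 0.804376, sin λ = 0.114255, cos λ = -0.993451.
East component: ΔE = −sin λ·ΔX + cos λ·ΔY = −(0.114255)(-340) + (-0.993451)(-463) = 498.81 m.
1° of latitude spans 111300 m; at latitude φ, 1° of longitude spans that × cos φ = 89527.0 m, so Δλ = 498.81 / 89527.0 × 3600 = 20.058″.

Δλ = 20.1″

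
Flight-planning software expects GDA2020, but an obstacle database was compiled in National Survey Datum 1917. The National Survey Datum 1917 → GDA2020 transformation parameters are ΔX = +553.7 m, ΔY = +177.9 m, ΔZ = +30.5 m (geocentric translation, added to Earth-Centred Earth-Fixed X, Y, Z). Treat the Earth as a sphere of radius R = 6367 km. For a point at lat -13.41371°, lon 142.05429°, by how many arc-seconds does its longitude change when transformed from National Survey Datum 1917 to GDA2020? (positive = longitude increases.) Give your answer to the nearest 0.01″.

sin φ = -0.231981, cos φ = 0.972720, sin λ = 0.614915, cos λ = -0.788594.
East component: ΔE = −sin λ·ΔX + cos λ·ΔY = −(0.614915)(553.7) + (-0.788594)(177.9) = -480.77 m.
1° of latitude spans πR/180 = 111125 m; at latitude φ, 1° of longitude spans that × cos φ = 108093.7 m, so Δλ = -480.77 / 108093.7 × 3600 = -16.012″.

Δλ = -16.01″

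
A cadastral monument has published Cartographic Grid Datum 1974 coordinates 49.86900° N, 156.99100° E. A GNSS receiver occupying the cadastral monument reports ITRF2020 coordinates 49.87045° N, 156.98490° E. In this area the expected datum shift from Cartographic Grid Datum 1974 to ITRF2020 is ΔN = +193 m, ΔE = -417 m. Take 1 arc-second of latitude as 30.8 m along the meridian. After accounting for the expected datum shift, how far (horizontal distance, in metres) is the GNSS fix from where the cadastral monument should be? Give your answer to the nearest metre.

37 m

Observed coordinate differences: Δφ = +0.00145°, Δλ = -0.00610°.
Converting to metres (1° lat = 110880 m, cos φ = 0.644537): observed ΔN = 160.8 m, observed ΔE = -435.9 m.
Subtracting the expected shift leaves a residual of 160.8 − (193) = -32.2 m north and -435.9 − (-417) = -18.9 m east.
Residual distance = √((-32.2)² + (-18.9)²) = 37.4 m.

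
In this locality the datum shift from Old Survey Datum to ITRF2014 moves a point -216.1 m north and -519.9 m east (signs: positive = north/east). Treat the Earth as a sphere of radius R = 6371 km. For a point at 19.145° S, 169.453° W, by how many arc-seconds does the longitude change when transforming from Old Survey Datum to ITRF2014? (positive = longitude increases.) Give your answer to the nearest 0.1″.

Δλ = -17.8″

At latitude -19.145°, cos φ = 0.944692.
One radian of longitude at latitude φ spans R cos φ, so Δλ = ΔE / (R cos φ) = -519.9 / (6371000 × 0.944692) = -8.6382e-05 rad = -17.818″.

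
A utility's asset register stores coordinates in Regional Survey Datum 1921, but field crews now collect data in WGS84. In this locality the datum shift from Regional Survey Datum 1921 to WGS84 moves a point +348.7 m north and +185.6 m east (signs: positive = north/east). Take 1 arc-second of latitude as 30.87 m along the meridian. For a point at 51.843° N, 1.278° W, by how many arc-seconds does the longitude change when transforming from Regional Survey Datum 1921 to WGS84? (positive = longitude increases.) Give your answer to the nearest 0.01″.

At latitude 51.843°, cos φ = 0.617818.
1″ of longitude at this latitude = 30.87 × cos φ = 19.0721 m, so Δλ = 185.6 / 19.0721 = 9.732″.

Δλ = 9.73″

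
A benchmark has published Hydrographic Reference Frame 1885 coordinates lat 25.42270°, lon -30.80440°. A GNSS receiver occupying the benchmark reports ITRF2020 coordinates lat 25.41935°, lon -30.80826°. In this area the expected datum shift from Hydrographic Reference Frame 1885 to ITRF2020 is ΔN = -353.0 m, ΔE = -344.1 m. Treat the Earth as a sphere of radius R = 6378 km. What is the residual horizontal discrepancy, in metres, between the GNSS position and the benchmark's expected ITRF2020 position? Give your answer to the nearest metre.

Observed coordinate differences: Δφ = -0.00335°, Δλ = -0.00386°.
Converting to metres (1° lat = 111317 m, cos φ = 0.903165): observed ΔN = -372.9 m, observed ΔE = -388.1 m.
Subtracting the expected shift leaves a residual of -372.9 − (-353.0) = -19.9 m north and -388.1 − (-344.1) = -44.0 m east.
Residual distance = √((-19.9)² + (-44.0)²) = 48.3 m.

48 m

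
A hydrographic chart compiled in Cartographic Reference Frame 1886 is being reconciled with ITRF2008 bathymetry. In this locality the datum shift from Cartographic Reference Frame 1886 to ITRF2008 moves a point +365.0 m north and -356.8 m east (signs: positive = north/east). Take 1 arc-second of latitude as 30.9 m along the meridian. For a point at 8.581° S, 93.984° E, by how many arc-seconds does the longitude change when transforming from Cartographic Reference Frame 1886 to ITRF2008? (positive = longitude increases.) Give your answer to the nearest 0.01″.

Δλ = -11.68″

At latitude -8.581°, cos φ = 0.988806.
1″ of longitude at this latitude = 30.90 × cos φ = 30.5541 m, so Δλ = -356.8 / 30.5541 = -11.678″.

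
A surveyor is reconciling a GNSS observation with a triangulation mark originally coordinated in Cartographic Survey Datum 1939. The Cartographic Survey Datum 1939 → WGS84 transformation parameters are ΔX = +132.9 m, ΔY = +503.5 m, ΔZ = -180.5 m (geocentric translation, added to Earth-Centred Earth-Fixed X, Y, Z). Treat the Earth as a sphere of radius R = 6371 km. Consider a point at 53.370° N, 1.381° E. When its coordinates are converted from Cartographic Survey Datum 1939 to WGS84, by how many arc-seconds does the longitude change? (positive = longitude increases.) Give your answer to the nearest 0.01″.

Δλ = 27.14″

sin φ = 0.802505, cos φ = 0.596645, sin λ = 0.024101, cos λ = 0.999710.
East component: ΔE = −sin λ·ΔX + cos λ·ΔY = −(0.024101)(132.9) + (0.999710)(503.5) = 500.15 m.
1° of latitude spans πR/180 = 111195 m; at latitude φ, 1° of longitude spans that × cos φ = 66343.9 m, so Δλ = 500.15 / 66343.9 × 3600 = 27.140″.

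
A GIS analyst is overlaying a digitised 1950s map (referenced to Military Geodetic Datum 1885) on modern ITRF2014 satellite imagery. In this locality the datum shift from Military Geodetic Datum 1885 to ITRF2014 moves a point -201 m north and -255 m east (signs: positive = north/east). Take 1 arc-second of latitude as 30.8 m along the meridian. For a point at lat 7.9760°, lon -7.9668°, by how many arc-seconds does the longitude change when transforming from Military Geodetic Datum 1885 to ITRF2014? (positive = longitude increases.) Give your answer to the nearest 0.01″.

Δλ = -8.36″

At latitude 7.9760°, cos φ = 0.990326.
1″ of longitude at this latitude = 30.80 × cos φ = 30.5020 m, so Δλ = -255.0 / 30.5020 = -8.360″.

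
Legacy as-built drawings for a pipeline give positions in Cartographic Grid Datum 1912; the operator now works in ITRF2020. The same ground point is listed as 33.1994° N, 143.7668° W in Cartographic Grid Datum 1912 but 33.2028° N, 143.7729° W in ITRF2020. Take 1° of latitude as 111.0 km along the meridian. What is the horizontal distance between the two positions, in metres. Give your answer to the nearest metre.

Δφ = 33.2028° − 33.1994° = +0.0034°; Δλ = -143.7729° − -143.7668° = -0.0061°.
ΔN = Δφ × 111000 = 377.4 m; ΔE = Δλ × 111000 × cos(33.1994°) = -0.0061 × 111000 × 0.836770 = -566.6 m.
Distance = √(ΔE² + ΔN²) = √((-566.6)² + 377.4²) = 680.8 m.

681 m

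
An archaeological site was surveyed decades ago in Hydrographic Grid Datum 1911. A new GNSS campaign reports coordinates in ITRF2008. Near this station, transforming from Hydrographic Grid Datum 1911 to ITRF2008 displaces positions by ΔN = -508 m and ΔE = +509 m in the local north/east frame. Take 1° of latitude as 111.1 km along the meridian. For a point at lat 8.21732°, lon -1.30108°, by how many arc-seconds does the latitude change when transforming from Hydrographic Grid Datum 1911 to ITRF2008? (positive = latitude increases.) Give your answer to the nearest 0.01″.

1° of latitude = 111.1 km, so Δφ = -508.0 / 111100 = -0.0045725° = -16.461″.

Δφ = -16.46″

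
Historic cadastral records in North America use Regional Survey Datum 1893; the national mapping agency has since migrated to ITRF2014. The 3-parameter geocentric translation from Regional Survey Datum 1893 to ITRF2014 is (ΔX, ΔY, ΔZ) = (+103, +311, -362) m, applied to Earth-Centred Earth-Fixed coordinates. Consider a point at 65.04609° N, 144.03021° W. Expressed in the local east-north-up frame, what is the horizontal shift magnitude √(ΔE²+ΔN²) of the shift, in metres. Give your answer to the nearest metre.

The local east axis at (φ, λ) is (−sin λ, cos λ, 0), so ΔE = −sin(-144.03021°)·103 + cos(-144.03021°)·311 = -191.20 m.
The local north axis is (−sin φ cos λ, −sin φ sin λ, cos φ), giving ΔN = 75.579 + 165.616 − 152.724 = 88.47 m.
Horizontal magnitude = √(ΔE² + ΔN²) = √((-191.20)² + 88.47²) = 210.68 m.

211 m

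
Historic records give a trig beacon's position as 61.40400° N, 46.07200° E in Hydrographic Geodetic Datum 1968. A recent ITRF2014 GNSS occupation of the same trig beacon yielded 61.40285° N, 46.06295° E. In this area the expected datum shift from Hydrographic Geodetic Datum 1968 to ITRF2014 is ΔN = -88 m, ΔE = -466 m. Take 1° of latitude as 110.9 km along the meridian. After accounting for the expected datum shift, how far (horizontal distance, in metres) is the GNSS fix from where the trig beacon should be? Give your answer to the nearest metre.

42 m

Observed coordinate differences: Δφ = -0.00115°, Δλ = -0.00905°.
Converting to metres (1° lat = 110900 m, cos φ = 0.478631): observed ΔN = -127.5 m, observed ΔE = -480.4 m.
Subtracting the expected shift leaves a residual of -127.5 − (-88) = -39.5 m north and -480.4 − (-466) = -14.4 m east.
Residual distance = √((-39.5)² + (-14.4)²) = 42.1 m.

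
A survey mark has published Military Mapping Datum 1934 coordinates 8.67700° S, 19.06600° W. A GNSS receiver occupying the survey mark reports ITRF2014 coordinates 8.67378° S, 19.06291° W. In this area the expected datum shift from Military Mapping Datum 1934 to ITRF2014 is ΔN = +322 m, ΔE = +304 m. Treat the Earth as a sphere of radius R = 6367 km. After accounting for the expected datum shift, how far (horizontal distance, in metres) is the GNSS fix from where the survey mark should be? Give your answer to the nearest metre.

50 m

Observed coordinate differences: Δφ = +0.00322°, Δλ = +0.00309°.
Converting to metres (1° lat = 111125 m, cos φ = 0.988555): observed ΔN = 357.8 m, observed ΔE = 339.4 m.
Subtracting the expected shift leaves a residual of 357.8 − (322) = 35.8 m north and 339.4 − (304) = 35.4 m east.
Residual distance = √(35.8² + 35.4²) = 50.4 m.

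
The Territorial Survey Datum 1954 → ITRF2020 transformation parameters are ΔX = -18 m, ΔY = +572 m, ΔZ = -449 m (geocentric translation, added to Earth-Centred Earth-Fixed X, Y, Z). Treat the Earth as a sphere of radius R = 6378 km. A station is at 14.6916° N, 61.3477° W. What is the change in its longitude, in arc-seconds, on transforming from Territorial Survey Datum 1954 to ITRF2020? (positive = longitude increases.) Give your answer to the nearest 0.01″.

Δλ = 8.64″

sin φ = 0.253616, cos φ = 0.967305, sin λ = -0.877546, cos λ = 0.479493.
East component: ΔE = −sin λ·ΔX + cos λ·ΔY = −(-0.877546)(-18) + (0.479493)(572) = 258.47 m.
1° of latitude spans πR/180 = 111317 m; at latitude φ, 1° of longitude spans that × cos φ = 107677.6 m, so Δλ = 258.47 / 107677.6 × 3600 = 8.642″.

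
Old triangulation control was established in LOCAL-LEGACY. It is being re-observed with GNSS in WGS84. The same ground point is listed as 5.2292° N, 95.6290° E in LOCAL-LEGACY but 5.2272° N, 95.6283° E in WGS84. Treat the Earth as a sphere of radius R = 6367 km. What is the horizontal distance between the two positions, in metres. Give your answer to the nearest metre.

Δφ = 5.2272° − 5.2292° = -0.0020°; Δλ = 95.6283° − 95.6290° = -0.0007°.
1° along a meridian = πR/180 = 111125 m.
ΔN = Δφ × 111125 = -222.3 m; ΔE = Δλ × 111125 × cos(5.2292°) = -0.0007 × 111125 × 0.995838 = -77.5 m.
Distance = √(ΔE² + ΔN²) = √((-77.5)² + (-222.3)²) = 235.4 m.

235 m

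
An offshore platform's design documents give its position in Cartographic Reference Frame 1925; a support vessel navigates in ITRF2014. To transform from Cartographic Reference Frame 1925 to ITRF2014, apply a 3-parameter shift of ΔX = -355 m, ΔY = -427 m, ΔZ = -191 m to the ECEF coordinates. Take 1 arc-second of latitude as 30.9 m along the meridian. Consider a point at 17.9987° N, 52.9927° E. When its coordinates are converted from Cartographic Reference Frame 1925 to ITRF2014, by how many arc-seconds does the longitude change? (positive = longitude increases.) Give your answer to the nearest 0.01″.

sin φ = 0.308995, cos φ = 0.951064, sin λ = 0.798559, cos λ = 0.601917.
East component: ΔE = −sin λ·ΔX + cos λ·ΔY = −(0.798559)(-355) + (0.601917)(-427) = 26.47 m.
1° of latitude spans 3600 × 30.90 = 111240 m; at latitude φ, 1° of longitude spans that × cos φ = 105796.3 m, so Δλ = 26.47 / 105796.3 × 3600 = 0.901″.

Δλ = 0.90″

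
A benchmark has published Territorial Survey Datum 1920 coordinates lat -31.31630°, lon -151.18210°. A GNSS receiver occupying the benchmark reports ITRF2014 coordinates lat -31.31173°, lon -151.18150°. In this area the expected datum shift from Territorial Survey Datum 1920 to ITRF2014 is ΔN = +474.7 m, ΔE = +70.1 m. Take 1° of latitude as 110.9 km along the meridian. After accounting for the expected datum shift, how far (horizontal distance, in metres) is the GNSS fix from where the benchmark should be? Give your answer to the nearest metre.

35 m

Observed coordinate differences: Δφ = +0.00457°, Δλ = +0.00060°.
Converting to metres (1° lat = 110900 m, cos φ = 0.854311): observed ΔN = 506.8 m, observed ΔE = 56.8 m.
Subtracting the expected shift leaves a residual of 506.8 − (474.7) = 32.1 m north and 56.8 − (70.1) = -13.3 m east.
Residual distance = √(32.1² + (-13.3)²) = 34.7 m.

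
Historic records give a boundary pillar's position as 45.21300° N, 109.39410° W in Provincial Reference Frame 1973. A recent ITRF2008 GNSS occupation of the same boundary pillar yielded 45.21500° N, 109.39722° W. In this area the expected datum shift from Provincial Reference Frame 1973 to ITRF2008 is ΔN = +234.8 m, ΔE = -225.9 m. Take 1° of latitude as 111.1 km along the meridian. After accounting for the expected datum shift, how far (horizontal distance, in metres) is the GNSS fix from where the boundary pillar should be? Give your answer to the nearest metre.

22 m

Observed coordinate differences: Δφ = +0.00200°, Δλ = -0.00312°.
Converting to metres (1° lat = 111100 m, cos φ = 0.704473): observed ΔN = 222.2 m, observed ΔE = -244.2 m.
Subtracting the expected shift leaves a residual of 222.2 − (234.8) = -12.6 m north and -244.2 − (-225.9) = -18.3 m east.
Residual distance = √((-12.6)² + (-18.3)²) = 22.2 m.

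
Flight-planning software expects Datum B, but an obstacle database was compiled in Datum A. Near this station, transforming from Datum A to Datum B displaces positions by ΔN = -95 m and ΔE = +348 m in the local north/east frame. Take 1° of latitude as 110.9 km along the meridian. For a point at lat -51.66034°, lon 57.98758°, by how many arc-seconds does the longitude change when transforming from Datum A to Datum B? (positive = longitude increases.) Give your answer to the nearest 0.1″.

Δλ = 18.2″

At latitude -51.66034°, cos φ = 0.620322.
1° of longitude at this latitude = 110.9 × cos φ = 68.79 km, so Δλ = 348.0 / 68793.7 = 0.0050586° = 18.211″.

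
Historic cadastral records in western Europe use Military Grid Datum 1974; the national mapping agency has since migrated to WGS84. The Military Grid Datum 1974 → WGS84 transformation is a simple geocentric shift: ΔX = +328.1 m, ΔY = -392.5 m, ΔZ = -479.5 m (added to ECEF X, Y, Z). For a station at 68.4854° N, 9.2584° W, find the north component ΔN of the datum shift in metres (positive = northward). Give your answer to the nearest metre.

The local north axis is (−sin φ cos λ, −sin φ sin λ, cos φ), giving ΔN = -301.263 − 58.748 − 175.851 = -535.86 m.

ΔN = -536 m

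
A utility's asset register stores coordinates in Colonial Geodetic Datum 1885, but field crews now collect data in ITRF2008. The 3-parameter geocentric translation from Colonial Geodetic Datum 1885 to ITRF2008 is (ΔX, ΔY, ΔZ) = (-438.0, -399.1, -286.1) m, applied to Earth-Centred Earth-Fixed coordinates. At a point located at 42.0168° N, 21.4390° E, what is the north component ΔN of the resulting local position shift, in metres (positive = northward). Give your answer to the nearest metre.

ΔN = 158 m

The local north axis is (−sin φ cos λ, −sin φ sin λ, cos φ), giving ΔN = 272.889 + 97.641 − 212.558 = 157.97 m.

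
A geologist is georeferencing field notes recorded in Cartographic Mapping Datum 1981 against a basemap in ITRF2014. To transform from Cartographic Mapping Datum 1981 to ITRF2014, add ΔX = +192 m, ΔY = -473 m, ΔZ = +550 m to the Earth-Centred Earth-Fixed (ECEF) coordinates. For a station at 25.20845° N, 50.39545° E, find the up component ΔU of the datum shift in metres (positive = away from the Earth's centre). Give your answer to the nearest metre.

At φ = 25.20845°, λ = 50.39545°: sin φ = 0.425913, cos φ = 0.904764, sin λ = 0.770463, cos λ = 0.637485.
ΔU = cos φ cos λ·ΔX + cos φ sin λ·ΔY + sin φ·ΔZ = (0.904764)(0.637485)(192) + (0.904764)(0.770463)(-473) + (0.425913)(550) = 15.27 m.

ΔU = 15 m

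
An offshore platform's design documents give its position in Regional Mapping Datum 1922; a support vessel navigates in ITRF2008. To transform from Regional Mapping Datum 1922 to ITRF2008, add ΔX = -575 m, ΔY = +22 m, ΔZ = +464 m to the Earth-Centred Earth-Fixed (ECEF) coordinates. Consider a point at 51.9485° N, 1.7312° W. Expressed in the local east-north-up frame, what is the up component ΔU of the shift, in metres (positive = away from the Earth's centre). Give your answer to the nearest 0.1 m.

ΔU = 10.7 m

The local up (radial) axis is (cos φ cos λ, cos φ sin λ, sin φ), giving ΔU = -354.251 − 0.410 + 365.380 = 10.72 m.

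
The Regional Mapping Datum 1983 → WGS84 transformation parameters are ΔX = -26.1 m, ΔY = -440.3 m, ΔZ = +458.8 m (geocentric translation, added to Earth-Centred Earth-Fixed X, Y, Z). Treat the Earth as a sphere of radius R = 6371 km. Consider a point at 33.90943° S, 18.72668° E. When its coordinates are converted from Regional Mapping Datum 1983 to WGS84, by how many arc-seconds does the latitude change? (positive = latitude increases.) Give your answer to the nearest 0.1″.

Δφ = 9.3″

sin φ = -0.557882, cos φ = 0.829920, sin λ = 0.321054, cos λ = 0.947061.
North component: ΔN = −sin φ cos λ·ΔX − sin φ sin λ·ΔY + cos φ·ΔZ = −(-0.557882)(0.947061)(-26.1) − (-0.557882)(0.321054)(-440.3) + (0.829920)(458.8) = 288.12 m.
1° of latitude spans πR/180 = 111195 m, so Δφ = 288.12 / 111195 × 3600 = 9.328″.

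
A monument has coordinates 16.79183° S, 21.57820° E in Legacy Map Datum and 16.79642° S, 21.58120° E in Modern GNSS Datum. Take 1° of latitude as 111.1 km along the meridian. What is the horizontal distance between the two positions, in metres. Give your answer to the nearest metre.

Δφ = -16.79642° − -16.79183° = -0.00459°; Δλ = 21.58120° − 21.57820° = +0.00300°.
ΔN = Δφ × 111100 = -509.9 m; ΔE = Δλ × 111100 × cos(-16.79183°) = +0.00300 × 111100 × 0.957361 = 319.1 m.
Distance = √(ΔE² + ΔN²) = √(319.1² + (-509.9)²) = 601.6 m.

602 m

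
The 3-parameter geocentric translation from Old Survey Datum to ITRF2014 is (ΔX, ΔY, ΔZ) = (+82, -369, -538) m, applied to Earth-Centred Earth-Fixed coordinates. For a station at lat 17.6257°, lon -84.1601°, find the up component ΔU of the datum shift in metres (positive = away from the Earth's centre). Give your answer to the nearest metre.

The local up (radial) axis is (cos φ cos λ, cos φ sin λ, sin φ), giving ΔU = 7.952 + 349.852 − 162.905 = 194.90 m.

ΔU = 195 m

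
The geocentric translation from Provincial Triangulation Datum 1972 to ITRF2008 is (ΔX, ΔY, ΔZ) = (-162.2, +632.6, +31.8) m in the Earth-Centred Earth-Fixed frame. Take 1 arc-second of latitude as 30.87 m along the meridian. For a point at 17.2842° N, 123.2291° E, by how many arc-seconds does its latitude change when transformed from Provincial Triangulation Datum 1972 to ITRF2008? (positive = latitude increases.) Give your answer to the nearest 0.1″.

sin φ = 0.297112, cos φ = 0.954843, sin λ = 0.836486, cos λ = -0.547988.
North component: ΔN = −sin φ cos λ·ΔX − sin φ sin λ·ΔY + cos φ·ΔZ = −(0.297112)(-0.547988)(-162.2) − (0.297112)(0.836486)(632.6) + (0.954843)(31.8) = -153.26 m.
1° of latitude spans 3600 × 30.87 = 111132 m, so Δφ = -153.26 / 111132 × 3600 = -4.965″.

Δφ = -5.0″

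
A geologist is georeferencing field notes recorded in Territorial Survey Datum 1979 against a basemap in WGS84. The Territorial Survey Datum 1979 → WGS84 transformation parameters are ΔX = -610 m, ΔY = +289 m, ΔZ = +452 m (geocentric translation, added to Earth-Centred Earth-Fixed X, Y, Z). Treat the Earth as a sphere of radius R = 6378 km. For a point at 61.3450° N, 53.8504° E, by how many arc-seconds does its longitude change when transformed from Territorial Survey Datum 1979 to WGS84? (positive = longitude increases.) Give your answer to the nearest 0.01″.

Δλ = 44.72″

sin φ = 0.877523, cos φ = 0.479534, sin λ = 0.807480, cos λ = 0.589896.
East component: ΔE = −sin λ·ΔX + cos λ·ΔY = −(0.807480)(-610) + (0.589896)(289) = 663.04 m.
1° of latitude spans πR/180 = 111317 m; at latitude φ, 1° of longitude spans that × cos φ = 53380.4 m, so Δλ = 663.04 / 53380.4 × 3600 = 44.716″.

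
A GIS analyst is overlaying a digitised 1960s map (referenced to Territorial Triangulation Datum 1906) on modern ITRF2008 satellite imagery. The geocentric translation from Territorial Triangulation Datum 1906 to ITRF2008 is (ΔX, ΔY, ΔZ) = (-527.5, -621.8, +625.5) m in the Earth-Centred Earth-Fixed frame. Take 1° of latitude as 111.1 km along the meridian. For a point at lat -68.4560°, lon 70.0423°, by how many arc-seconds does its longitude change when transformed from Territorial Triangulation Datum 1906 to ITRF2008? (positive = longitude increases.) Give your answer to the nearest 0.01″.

sin φ = -0.930136, cos φ = 0.367216, sin λ = 0.939945, cos λ = 0.341326.
East component: ΔE = −sin λ·ΔX + cos λ·ΔY = −(0.939945)(-527.5) + (0.341326)(-621.8) = 283.58 m.
1° of latitude spans 111100 m; at latitude φ, 1° of longitude spans that × cos φ = 40797.7 m, so Δλ = 283.58 / 40797.7 × 3600 = 25.024″.

Δλ = 25.02″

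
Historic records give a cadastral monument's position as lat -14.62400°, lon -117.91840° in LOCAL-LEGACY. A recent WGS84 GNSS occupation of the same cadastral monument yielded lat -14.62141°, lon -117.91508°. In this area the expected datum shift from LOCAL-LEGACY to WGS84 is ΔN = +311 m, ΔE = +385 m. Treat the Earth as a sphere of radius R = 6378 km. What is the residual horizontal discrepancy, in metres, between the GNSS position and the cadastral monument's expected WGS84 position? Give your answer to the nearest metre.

Observed coordinate differences: Δφ = +0.00259°, Δλ = +0.00332°.
Converting to metres (1° lat = 111317 m, cos φ = 0.967603): observed ΔN = 288.3 m, observed ΔE = 357.6 m.
Subtracting the expected shift leaves a residual of 288.3 − (311) = -22.7 m north and 357.6 − (385) = -27.4 m east.
Residual distance = √((-22.7)² + (-27.4)²) = 35.6 m.

36 m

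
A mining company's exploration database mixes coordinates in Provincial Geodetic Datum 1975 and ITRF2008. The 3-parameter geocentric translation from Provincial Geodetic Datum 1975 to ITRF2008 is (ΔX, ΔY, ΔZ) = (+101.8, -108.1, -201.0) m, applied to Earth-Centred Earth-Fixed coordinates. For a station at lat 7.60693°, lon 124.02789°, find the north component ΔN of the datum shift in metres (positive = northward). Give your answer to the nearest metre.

ΔN = -180 m

At φ = 7.60693°, λ = 124.02789°: sin φ = 0.132376, cos φ = 0.991200, sin λ = 0.828765, cos λ = -0.559596.
ΔN = −sin φ cos λ·ΔX − sin φ sin λ·ΔY + cos φ·ΔZ = −(0.132376)(-0.559596)(101.8) − (0.132376)(0.828765)(-108.1) + (0.991200)(-201.0) = -179.83 m.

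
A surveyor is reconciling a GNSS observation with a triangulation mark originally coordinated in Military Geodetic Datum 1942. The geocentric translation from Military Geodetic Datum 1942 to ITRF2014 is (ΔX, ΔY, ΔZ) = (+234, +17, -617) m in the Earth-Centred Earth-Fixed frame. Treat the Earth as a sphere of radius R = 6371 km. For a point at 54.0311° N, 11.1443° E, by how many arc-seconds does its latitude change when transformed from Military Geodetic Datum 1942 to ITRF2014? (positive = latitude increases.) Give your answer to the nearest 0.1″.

sin φ = 0.809336, cos φ = 0.587346, sin λ = 0.193281, cos λ = 0.981144.
North component: ΔN = −sin φ cos λ·ΔX − sin φ sin λ·ΔY + cos φ·ΔZ = −(0.809336)(0.981144)(234) − (0.809336)(0.193281)(17) + (0.587346)(-617) = -550.87 m.
1° of latitude spans πR/180 = 111195 m, so Δφ = -550.87 / 111195 × 3600 = -17.835″.

Δφ = -17.8″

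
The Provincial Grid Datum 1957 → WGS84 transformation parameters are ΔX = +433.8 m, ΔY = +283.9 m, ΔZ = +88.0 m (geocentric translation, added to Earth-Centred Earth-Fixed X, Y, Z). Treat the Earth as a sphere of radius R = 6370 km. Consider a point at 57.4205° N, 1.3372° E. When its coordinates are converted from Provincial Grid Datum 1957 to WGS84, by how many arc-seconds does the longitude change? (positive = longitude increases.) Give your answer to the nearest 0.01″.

Δλ = 16.46″

sin φ = 0.842645, cos φ = 0.538469, sin λ = 0.023336, cos λ = 0.999728.
East component: ΔE = −sin λ·ΔX + cos λ·ΔY = −(0.023336)(433.8) + (0.999728)(283.9) = 273.70 m.
1° of latitude spans πR/180 = 111177 m; at latitude φ, 1° of longitude spans that × cos φ = 59865.7 m, so Δλ = 273.70 / 59865.7 × 3600 = 16.459″.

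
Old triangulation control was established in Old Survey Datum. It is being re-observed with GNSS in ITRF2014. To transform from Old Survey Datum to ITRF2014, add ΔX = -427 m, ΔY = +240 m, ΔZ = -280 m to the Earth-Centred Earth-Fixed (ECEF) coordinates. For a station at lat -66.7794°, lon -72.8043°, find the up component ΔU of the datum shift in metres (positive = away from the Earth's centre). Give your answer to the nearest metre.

ΔU = 117 m

At φ = -66.7794°, λ = -72.8043°: sin φ = -0.918994, cos φ = 0.394272, sin λ = -0.955301, cos λ = 0.295636.
ΔU = cos φ cos λ·ΔX + cos φ sin λ·ΔY + sin φ·ΔZ = (0.394272)(0.295636)(-427) + (0.394272)(-0.955301)(240) + (-0.918994)(-280) = 117.15 m.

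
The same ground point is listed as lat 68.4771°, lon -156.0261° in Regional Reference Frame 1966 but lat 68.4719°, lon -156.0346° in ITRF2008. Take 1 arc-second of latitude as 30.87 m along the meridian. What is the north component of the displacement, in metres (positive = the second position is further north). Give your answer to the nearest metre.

ΔN = -578 m

Δφ = 68.4719° − 68.4771° = -0.0052°; Δλ = -156.0346° − -156.0261° = -0.0085°.
1° of latitude = 3600 × 30.87 = 111132 m.
ΔN = Δφ × 111132 = -577.9 m; ΔE = Δλ × 111132 × cos(68.4771°) = -0.0085 × 111132 × 0.366873 = -346.6 m.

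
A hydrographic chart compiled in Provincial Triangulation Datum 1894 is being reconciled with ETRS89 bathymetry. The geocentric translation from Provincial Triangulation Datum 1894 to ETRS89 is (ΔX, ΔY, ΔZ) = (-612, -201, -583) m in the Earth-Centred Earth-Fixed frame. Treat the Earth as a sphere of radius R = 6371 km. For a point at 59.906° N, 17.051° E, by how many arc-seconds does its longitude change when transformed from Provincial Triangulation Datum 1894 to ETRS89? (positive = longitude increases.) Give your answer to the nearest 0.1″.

sin φ = 0.865204, cos φ = 0.501420, sin λ = 0.293223, cos λ = 0.956044.
East component: ΔE = −sin λ·ΔX + cos λ·ΔY = −(0.293223)(-612) + (0.956044)(-201) = -12.71 m.
1° of latitude spans πR/180 = 111195 m; at latitude φ, 1° of longitude spans that × cos φ = 55755.4 m, so Δλ = -12.71 / 55755.4 × 3600 = -0.821″.

Δλ = -0.8″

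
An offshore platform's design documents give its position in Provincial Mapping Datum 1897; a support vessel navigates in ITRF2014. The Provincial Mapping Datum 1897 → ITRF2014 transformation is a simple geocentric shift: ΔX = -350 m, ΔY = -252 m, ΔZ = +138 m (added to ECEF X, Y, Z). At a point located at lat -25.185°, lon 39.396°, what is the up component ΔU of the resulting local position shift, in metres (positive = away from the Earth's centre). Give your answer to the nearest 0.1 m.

ΔU = -448.2 m

At φ = -25.185°, λ = 39.396°: sin φ = -0.425542, cos φ = 0.904938, sin λ = 0.634677, cos λ = 0.772778.
ΔU = cos φ cos λ·ΔX + cos φ sin λ·ΔY + sin φ·ΔZ = (0.904938)(0.772778)(-350) + (0.904938)(0.634677)(-252) + (-0.425542)(138) = -448.22 m.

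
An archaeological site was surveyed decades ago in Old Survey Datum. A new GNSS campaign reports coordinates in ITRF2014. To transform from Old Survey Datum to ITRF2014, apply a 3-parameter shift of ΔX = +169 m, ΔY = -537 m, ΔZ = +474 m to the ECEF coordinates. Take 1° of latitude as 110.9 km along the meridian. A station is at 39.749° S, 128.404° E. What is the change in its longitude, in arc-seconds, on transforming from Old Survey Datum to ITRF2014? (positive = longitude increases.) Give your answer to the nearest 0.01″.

sin φ = -0.639426, cos φ = 0.768853, sin λ = 0.783650, cos λ = -0.621202.
East component: ΔE = −sin λ·ΔX + cos λ·ΔY = −(0.783650)(169) + (-0.621202)(-537) = 201.15 m.
1° of latitude spans 110900 m; at latitude φ, 1° of longitude spans that × cos φ = 85265.8 m, so Δλ = 201.15 / 85265.8 × 3600 = 8.493″.

Δλ = 8.49″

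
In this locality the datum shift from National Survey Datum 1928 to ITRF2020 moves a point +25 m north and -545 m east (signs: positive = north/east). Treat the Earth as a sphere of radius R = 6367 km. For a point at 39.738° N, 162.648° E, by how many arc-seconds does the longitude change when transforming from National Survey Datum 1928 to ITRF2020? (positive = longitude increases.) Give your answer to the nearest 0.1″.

At latitude 39.738°, cos φ = 0.768976.
One radian of longitude at latitude φ spans R cos φ, so Δλ = ΔE / (R cos φ) = -545.0 / (6367000 × 0.768976) = -1.1131e-04 rad = -22.960″.

Δλ = -23.0″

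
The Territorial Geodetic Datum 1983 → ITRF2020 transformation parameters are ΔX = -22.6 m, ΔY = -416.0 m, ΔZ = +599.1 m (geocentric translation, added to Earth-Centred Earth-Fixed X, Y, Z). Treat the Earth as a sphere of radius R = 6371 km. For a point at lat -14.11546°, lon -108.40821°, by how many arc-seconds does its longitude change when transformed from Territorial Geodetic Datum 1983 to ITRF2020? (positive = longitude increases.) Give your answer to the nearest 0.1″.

sin φ = -0.243877, cos φ = 0.969806, sin λ = -0.948831, cos λ = -0.315785.
East component: ΔE = −sin λ·ΔX + cos λ·ΔY = −(-0.948831)(-22.6) + (-0.315785)(-416.0) = 109.92 m.
1° of latitude spans πR/180 = 111195 m; at latitude φ, 1° of longitude spans that × cos φ = 107837.5 m, so Δλ = 109.92 / 107837.5 × 3600 = 3.670″.

Δλ = 3.7″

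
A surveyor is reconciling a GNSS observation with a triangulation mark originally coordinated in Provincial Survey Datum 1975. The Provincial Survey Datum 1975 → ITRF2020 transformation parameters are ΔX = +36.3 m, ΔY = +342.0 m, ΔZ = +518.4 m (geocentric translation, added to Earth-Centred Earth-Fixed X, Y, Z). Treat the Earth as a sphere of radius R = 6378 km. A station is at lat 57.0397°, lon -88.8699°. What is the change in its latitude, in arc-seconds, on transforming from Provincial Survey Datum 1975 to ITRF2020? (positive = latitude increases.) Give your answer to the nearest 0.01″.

Δφ = 18.38″

sin φ = 0.839048, cos φ = 0.544058, sin λ = -0.999805, cos λ = 0.019723.
North component: ΔN = −sin φ cos λ·ΔX − sin φ sin λ·ΔY + cos φ·ΔZ = −(0.839048)(0.019723)(36.3) − (0.839048)(-0.999805)(342.0) + (0.544058)(518.4) = 568.34 m.
1° of latitude spans πR/180 = 111317 m, so Δφ = 568.34 / 111317 × 3600 = 18.380″.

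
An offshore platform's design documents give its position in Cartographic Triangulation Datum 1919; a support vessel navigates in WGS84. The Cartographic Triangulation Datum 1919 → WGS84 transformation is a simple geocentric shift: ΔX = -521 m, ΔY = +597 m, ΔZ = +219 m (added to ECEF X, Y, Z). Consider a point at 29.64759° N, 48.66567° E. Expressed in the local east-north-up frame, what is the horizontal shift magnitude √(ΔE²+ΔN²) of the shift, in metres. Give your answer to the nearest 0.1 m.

The local east axis at (φ, λ) is (−sin λ, cos λ, 0), so ΔE = −sin(48.66567°)·(-521) + cos(48.66567°)·597 = 785.49 m.
The local north axis is (−sin φ cos λ, −sin φ sin λ, cos φ), giving ΔN = 170.212 − 221.742 + 190.329 = 138.80 m.
Horizontal magnitude = √(ΔE² + ΔN²) = √(785.49² + 138.80²) = 797.66 m.

797.7 m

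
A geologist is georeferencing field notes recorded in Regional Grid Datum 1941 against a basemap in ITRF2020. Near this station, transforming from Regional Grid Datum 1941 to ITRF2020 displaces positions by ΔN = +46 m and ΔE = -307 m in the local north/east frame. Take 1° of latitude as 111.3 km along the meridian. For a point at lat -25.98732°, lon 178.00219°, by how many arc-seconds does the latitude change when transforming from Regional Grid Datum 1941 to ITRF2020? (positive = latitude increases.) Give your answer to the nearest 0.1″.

1° of latitude = 111.3 km, so Δφ = 46.0 / 111300 = 0.0004133° = 1.488″.

Δφ = 1.5″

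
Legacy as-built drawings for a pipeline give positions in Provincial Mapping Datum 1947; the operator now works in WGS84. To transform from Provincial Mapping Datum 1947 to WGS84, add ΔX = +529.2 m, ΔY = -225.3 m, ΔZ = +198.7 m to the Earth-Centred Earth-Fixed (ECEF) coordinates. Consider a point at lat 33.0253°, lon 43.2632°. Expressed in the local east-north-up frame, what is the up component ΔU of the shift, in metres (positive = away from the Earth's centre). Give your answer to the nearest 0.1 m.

The local up (radial) axis is (cos φ cos λ, cos φ sin λ, sin φ), giving ΔU = 323.106 − 129.462 + 108.293 = 301.94 m.

ΔU = 301.9 m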